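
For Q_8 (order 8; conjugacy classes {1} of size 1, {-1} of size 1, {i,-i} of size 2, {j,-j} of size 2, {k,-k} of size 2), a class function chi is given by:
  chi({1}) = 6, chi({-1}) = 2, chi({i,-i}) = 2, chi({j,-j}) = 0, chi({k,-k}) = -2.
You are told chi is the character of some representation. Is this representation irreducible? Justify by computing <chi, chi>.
Not irreducible (reducible): <chi, chi> = 7 > 1.

Why: <chi, chi> = (1/|G|) sum_C |C| * |chi(C)|^2 = (1/8)[1*|6|^2 + 1*|2|^2 + 2*|2|^2 + 2*|0|^2 + 2*|-2|^2]
  = (1/8)[(36) + (4) + (8) + (0) + (8)] = 56/8 = 7.
A character is irreducible iff <chi, chi> = 1, so this representation is reducible.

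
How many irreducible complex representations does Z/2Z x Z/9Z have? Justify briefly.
18

The number of irreducible complex representations of a finite group equals its number of conjugacy classes. Z/2Z x Z/9Z is abelian of order 18, so every element is its own conjugacy class: 18 classes, so Z/2Z x Z/9Z (order 18) has exactly 18 irreducible complex representations.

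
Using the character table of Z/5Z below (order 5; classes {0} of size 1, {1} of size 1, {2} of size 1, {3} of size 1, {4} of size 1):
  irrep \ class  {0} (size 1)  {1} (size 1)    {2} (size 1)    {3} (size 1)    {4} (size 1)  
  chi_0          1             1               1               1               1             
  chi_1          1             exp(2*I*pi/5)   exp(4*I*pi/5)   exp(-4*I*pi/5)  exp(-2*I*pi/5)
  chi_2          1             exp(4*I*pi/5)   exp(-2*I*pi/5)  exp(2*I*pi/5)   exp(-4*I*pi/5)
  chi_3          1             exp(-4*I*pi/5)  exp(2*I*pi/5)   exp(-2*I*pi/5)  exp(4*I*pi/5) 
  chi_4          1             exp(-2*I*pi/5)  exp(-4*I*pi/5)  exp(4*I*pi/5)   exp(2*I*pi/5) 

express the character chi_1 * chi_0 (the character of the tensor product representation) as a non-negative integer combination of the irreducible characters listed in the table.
chi_1 tensor chi_0 = chi_1 (all other irreducibles have multiplicity 0).

Argument: The character of a tensor product is the pointwise product (chi_1 * chi_0)(C) = chi_1(C) * chi_0(C):
  {0}: (1)*(1), {1}: (exp(2*I*pi/5))*(1), {2}: (exp(4*I*pi/5))*(1), {3}: (exp(-4*I*pi/5))*(1), {4}: (exp(-2*I*pi/5))*(1)
so (chi_1 * chi_0) takes values
  {0} -> 1, {1} -> exp(2*I*pi/5), {2} -> exp(4*I*pi/5), {3} -> exp(-4*I*pi/5), {4} -> exp(-2*I*pi/5).
Now take the inner product of this character with each irreducible chi from the table, <chi_1*chi_0, chi> = (1/5) sum_C |C| (chi_1*chi_0)(C) conj(chi(C)):
  <chi_1*chi_0, chi_0> = (1/5)[1*(1)*conj(1) + 1*(exp(2*I*pi/5))*conj(1) + 1*(exp(4*I*pi/5))*conj(1) + 1*(exp(-4*I*pi/5))*conj(1) + 1*(exp(-2*I*pi/5))*conj(1)]
      = (1/5)[(1) + (exp(2*I*pi/5)) + (exp(4*I*pi/5)) + (exp(-4*I*pi/5)) + (exp(-2*I*pi/5))] = 0/5 = 0
  <chi_1*chi_0, chi_1> = (1/5)[1*(1)*conj(1) + 1*(exp(2*I*pi/5))*conj(exp(2*I*pi/5)) + 1*(exp(4*I*pi/5))*conj(exp(4*I*pi/5)) + 1*(exp(-4*I*pi/5))*conj(exp(-4*I*pi/5)) + 1*(exp(-2*I*pi/5))*conj(exp(-2*I*pi/5))]
      = (1/5)[(1) + (1) + (1) + (1) + (1)] = 5/5 = 1
  <chi_1*chi_0, chi_2> = (1/5)[1*(1)*conj(1) + 1*(exp(2*I*pi/5))*conj(exp(4*I*pi/5)) + 1*(exp(4*I*pi/5))*conj(exp(-2*I*pi/5)) + 1*(exp(-4*I*pi/5))*conj(exp(2*I*pi/5)) + 1*(exp(-2*I*pi/5))*conj(exp(-4*I*pi/5))]
      = (1/5)[(1) + (exp(-2*I*pi/5)) + (exp(-4*I*pi/5)) + (exp(4*I*pi/5)) + (exp(2*I*pi/5))] = 0/5 = 0
  <chi_1*chi_0, chi_3> = (1/5)[1*(1)*conj(1) + 1*(exp(2*I*pi/5))*conj(exp(-4*I*pi/5)) + 1*(exp(4*I*pi/5))*conj(exp(2*I*pi/5)) + 1*(exp(-4*I*pi/5))*conj(exp(-2*I*pi/5)) + 1*(exp(-2*I*pi/5))*conj(exp(4*I*pi/5))]
      = (1/5)[(1) + (exp(-4*I*pi/5)) + (exp(2*I*pi/5)) + (exp(-2*I*pi/5)) + (exp(4*I*pi/5))] = 0/5 = 0
  <chi_1*chi_0, chi_4> = (1/5)[1*(1)*conj(1) + 1*(exp(2*I*pi/5))*conj(exp(-2*I*pi/5)) + 1*(exp(4*I*pi/5))*conj(exp(-4*I*pi/5)) + 1*(exp(-4*I*pi/5))*conj(exp(4*I*pi/5)) + 1*(exp(-2*I*pi/5))*conj(exp(2*I*pi/5))]
      = (1/5)[(1) + (exp(4*I*pi/5)) + (exp(-2*I*pi/5)) + (exp(2*I*pi/5)) + (exp(-4*I*pi/5))] = 0/5 = 0
(Exp terms are combined using exp(i*s)*conj(exp(i*t)) = exp(i*(s-t)), and sums of them are collapsed using the identity that for every m > 1 the m distinct m-th roots of unity sum to 0, e.g. 1 + exp(2*I*pi/3) + exp(-2*I*pi/3) = 0.)
Hence the multiplicities are chi_1: 1. Dimension check: dim(chi_1)*dim(chi_0) = 1*1 = 1 and sum (mult * dim) = 1*1 = 1.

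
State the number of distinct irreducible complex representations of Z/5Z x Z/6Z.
30

The number of irreducible complex representations of a finite group equals its number of conjugacy classes. Z/5Z x Z/6Z is abelian of order 30, so every element is its own conjugacy class: 30 classes, so Z/5Z x Z/6Z (order 30) has exactly 30 irreducible complex representations.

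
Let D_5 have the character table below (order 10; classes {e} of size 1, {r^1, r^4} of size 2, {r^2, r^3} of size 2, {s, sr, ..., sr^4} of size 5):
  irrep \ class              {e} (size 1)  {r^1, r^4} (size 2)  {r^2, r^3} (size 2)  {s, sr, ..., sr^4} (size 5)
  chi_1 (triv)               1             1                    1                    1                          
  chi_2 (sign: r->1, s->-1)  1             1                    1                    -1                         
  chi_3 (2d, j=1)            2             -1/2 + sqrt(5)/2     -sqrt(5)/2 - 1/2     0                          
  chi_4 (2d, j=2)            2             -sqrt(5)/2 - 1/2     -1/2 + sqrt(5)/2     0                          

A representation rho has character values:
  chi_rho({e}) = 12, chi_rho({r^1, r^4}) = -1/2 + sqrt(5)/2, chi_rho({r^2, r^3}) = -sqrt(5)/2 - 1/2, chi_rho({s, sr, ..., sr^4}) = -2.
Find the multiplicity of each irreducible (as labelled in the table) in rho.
Multiplicities: chi_1: 0, chi_2: 2, chi_3: 3, chi_4: 2.

Why: Use <chi_rho, chi> = (1/|G|) sum_C |C| * chi_rho(C) * conj(chi(C)) with |G| = 10 for each irreducible chi in the table:
  <chi_rho, chi_1> = (1/10)[1*(12)*conj(1) + 2*(-1/2 + sqrt(5)/2)*conj(1) + 2*(-sqrt(5)/2 - 1/2)*conj(1) + 5*(-2)*conj(1)]
      = (1/10)[(12) + (-1 + sqrt(5)) + (-sqrt(5) - 1) + (-10)] = 0/10 = 0
  <chi_rho, chi_2> = (1/10)[1*(12)*conj(1) + 2*(-1/2 + sqrt(5)/2)*conj(1) + 2*(-sqrt(5)/2 - 1/2)*conj(1) + 5*(-2)*conj(-1)]
      = (1/10)[(12) + (-1 + sqrt(5)) + (-sqrt(5) - 1) + (10)] = 20/10 = 2
  <chi_rho, chi_3> = (1/10)[1*(12)*conj(2) + 2*(-1/2 + sqrt(5)/2)*conj(-1/2 + sqrt(5)/2) + 2*(-sqrt(5)/2 - 1/2)*conj(-sqrt(5)/2 - 1/2) + 5*(-2)*conj(0)]
      = (1/10)[(24) + (3 - sqrt(5)) + (sqrt(5) + 3) + (0)] = 30/10 = 3
  <chi_rho, chi_4> = (1/10)[1*(12)*conj(2) + 2*(-1/2 + sqrt(5)/2)*conj(-sqrt(5)/2 - 1/2) + 2*(-sqrt(5)/2 - 1/2)*conj(-1/2 + sqrt(5)/2) + 5*(-2)*conj(0)]
      = (1/10)[(24) + (-2) + (-2) + (0)] = 20/10 = 2
Dimension check: dim(rho) = sum (mult * dim) = 0*1 + 2*1 + 3*2 + 2*2 = 12 = chi_rho(e) = 12.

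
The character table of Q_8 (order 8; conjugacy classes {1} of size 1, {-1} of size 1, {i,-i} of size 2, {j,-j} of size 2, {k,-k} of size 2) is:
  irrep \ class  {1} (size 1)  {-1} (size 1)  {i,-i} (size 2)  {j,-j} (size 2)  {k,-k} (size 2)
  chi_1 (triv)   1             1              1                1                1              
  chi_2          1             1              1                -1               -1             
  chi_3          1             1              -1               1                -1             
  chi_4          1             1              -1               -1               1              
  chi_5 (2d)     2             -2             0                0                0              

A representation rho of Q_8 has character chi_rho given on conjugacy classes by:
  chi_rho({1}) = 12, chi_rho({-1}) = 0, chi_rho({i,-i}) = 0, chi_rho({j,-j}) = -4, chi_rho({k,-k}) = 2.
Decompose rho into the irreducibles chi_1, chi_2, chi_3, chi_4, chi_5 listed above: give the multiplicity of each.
Multiplicities: chi_1: 1, chi_2: 2, chi_3: 0, chi_4: 3, chi_5: 3.

Derivation: Use <chi_rho, chi> = (1/|G|) sum_C |C| * chi_rho(C) * conj(chi(C)) with |G| = 8 for each irreducible chi in the table:
  <chi_rho, chi_1> = (1/8)[1*(12)*conj(1) + 1*(0)*conj(1) + 2*(0)*conj(1) + 2*(-4)*conj(1) + 2*(2)*conj(1)]
      = (1/8)[(12) + (0) + (0) + (-8) + (4)] = 8/8 = 1
  <chi_rho, chi_2> = (1/8)[1*(12)*conj(1) + 1*(0)*conj(1) + 2*(0)*conj(1) + 2*(-4)*conj(-1) + 2*(2)*conj(-1)]
      = (1/8)[(12) + (0) + (0) + (8) + (-4)] = 16/8 = 2
  <chi_rho, chi_3> = (1/8)[1*(12)*conj(1) + 1*(0)*conj(1) + 2*(0)*conj(-1) + 2*(-4)*conj(1) + 2*(2)*conj(-1)]
      = (1/8)[(12) + (0) + (0) + (-8) + (-4)] = 0/8 = 0
  <chi_rho, chi_4> = (1/8)[1*(12)*conj(1) + 1*(0)*conj(1) + 2*(0)*conj(-1) + 2*(-4)*conj(-1) + 2*(2)*conj(1)]
      = (1/8)[(12) + (0) + (0) + (8) + (4)] = 24/8 = 3
  <chi_rho, chi_5> = (1/8)[1*(12)*conj(2) + 1*(0)*conj(-2) + 2*(0)*conj(0) + 2*(-4)*conj(0) + 2*(2)*conj(0)]
      = (1/8)[(24) + (0) + (0) + (0) + (0)] = 24/8 = 3
Dimension check: dim(rho) = sum (mult * dim) = 1*1 + 2*1 + 0*1 + 3*1 + 3*2 = 12 = chi_rho(e) = 12.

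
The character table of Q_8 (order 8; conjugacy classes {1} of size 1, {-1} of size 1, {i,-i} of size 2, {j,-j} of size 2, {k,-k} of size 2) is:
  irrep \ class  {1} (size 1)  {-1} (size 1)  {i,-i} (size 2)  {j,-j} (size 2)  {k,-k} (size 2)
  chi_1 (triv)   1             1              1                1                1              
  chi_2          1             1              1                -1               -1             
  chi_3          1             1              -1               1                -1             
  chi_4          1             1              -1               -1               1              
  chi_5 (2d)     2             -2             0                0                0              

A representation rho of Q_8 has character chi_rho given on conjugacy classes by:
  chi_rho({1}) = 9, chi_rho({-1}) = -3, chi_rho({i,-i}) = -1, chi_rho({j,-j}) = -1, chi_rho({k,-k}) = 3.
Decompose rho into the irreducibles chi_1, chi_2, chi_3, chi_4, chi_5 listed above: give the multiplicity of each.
Multiplicities: chi_1: 1, chi_2: 0, chi_3: 0, chi_4: 2, chi_5: 3.

Details: Use <chi_rho, chi> = (1/|G|) sum_C |C| * chi_rho(C) * conj(chi(C)) with |G| = 8 for each irreducible chi in the table:
  <chi_rho, chi_1> = (1/8)[1*(9)*conj(1) + 1*(-3)*conj(1) + 2*(-1)*conj(1) + 2*(-1)*conj(1) + 2*(3)*conj(1)]
      = (1/8)[(9) + (-3) + (-2) + (-2) + (6)] = 8/8 = 1
  <chi_rho, chi_2> = (1/8)[1*(9)*conj(1) + 1*(-3)*conj(1) + 2*(-1)*conj(1) + 2*(-1)*conj(-1) + 2*(3)*conj(-1)]
      = (1/8)[(9) + (-3) + (-2) + (2) + (-6)] = 0/8 = 0
  <chi_rho, chi_3> = (1/8)[1*(9)*conj(1) + 1*(-3)*conj(1) + 2*(-1)*conj(-1) + 2*(-1)*conj(1) + 2*(3)*conj(-1)]
      = (1/8)[(9) + (-3) + (2) + (-2) + (-6)] = 0/8 = 0
  <chi_rho, chi_4> = (1/8)[1*(9)*conj(1) + 1*(-3)*conj(1) + 2*(-1)*conj(-1) + 2*(-1)*conj(-1) + 2*(3)*conj(1)]
      = (1/8)[(9) + (-3) + (2) + (2) + (6)] = 16/8 = 2
  <chi_rho, chi_5> = (1/8)[1*(9)*conj(2) + 1*(-3)*conj(-2) + 2*(-1)*conj(0) + 2*(-1)*conj(0) + 2*(3)*conj(0)]
      = (1/8)[(18) + (6) + (0) + (0) + (0)] = 24/8 = 3
Dimension check: dim(rho) = sum (mult * dim) = 1*1 + 0*1 + 0*1 + 2*1 + 3*2 = 9 = chi_rho(e) = 9.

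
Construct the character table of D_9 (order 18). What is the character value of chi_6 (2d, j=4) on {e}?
Conjugacy classes: {e} of size 1, {r^1, r^8} of size 2, {r^2, r^7} of size 2, {r^3, r^6} of size 2, {r^4, r^5} of size 2, {s, sr, ..., sr^8} of size 9.
Character table:
  irrep \ class              {e} (size 1)  {r^1, r^8} (size 2)  {r^2, r^7} (size 2)  {r^3, r^6} (size 2)  {r^4, r^5} (size 2)  {s, sr, ..., sr^8} (size 9)
  chi_1 (triv)               1             1                    1                    1                    1                    1                          
  chi_2 (sign: r->1, s->-1)  1             1                    1                    1                    1                    -1                         
  chi_3 (2d, j=1)            2             2*cos(2*pi/9)        2*cos(4*pi/9)        -1                   -2*cos(pi/9)         0                          
  chi_4 (2d, j=2)            2             2*cos(4*pi/9)        -2*cos(pi/9)         -1                   2*cos(2*pi/9)        0                          
  chi_5 (2d, j=3)            2             -1                   -1                   2                    -1                   0                          
  chi_6 (2d, j=4)            2             -2*cos(pi/9)         2*cos(2*pi/9)        -1                   2*cos(4*pi/9)        0                          

Spot check: chi_6 (2d, j=4) on {e} = 2.

Why: D_9 has order 2*9 = 18 with 6 conjugacy classes, hence 6 irreducibles. Sum of squared dims 1 + 1 + 4 + 4 + 4 + 4 = 18 = |G|. Linear characters come from the abelianisation; the 2-dimensional irreps have character r^k -> 2*cos(2*pi*j*k/9), reflections -> 0.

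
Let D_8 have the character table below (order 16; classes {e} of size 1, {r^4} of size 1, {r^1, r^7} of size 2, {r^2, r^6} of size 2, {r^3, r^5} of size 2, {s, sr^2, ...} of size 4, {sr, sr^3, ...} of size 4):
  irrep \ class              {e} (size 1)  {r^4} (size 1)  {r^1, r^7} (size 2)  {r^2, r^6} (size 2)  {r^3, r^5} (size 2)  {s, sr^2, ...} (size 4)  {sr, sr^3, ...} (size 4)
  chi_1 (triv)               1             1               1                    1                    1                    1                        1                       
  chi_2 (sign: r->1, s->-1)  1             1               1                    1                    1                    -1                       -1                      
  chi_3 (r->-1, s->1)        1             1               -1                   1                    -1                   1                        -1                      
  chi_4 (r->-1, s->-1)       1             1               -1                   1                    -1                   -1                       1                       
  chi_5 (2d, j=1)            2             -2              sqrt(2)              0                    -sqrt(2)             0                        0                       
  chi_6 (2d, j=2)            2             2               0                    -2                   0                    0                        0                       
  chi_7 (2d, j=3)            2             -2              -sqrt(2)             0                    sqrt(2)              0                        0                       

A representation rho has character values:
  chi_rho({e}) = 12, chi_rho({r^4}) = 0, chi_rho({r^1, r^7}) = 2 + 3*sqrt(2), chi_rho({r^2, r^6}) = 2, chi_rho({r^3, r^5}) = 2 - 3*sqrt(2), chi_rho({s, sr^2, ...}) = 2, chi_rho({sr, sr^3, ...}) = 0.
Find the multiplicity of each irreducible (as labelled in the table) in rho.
Multiplicities: chi_1: 2, chi_2: 1, chi_3: 1, chi_4: 0, chi_5: 3, chi_6: 1, chi_7: 0.

Working: Use <chi_rho, chi> = (1/|G|) sum_C |C| * chi_rho(C) * conj(chi(C)) with |G| = 16 for each irreducible chi in the table:
  <chi_rho, chi_1> = (1/16)[1*(12)*conj(1) + 1*(0)*conj(1) + 2*(2 + 3*sqrt(2))*conj(1) + 2*(2)*conj(1) + 2*(2 - 3*sqrt(2))*conj(1) + 4*(2)*conj(1) + 4*(0)*conj(1)]
      = (1/16)[(12) + (0) + (4 + 6*sqrt(2)) + (4) + (4 - 6*sqrt(2)) + (8) + (0)] = 32/16 = 2
  <chi_rho, chi_2> = (1/16)[1*(12)*conj(1) + 1*(0)*conj(1) + 2*(2 + 3*sqrt(2))*conj(1) + 2*(2)*conj(1) + 2*(2 - 3*sqrt(2))*conj(1) + 4*(2)*conj(-1) + 4*(0)*conj(-1)]
      = (1/16)[(12) + (0) + (4 + 6*sqrt(2)) + (4) + (4 - 6*sqrt(2)) + (-8) + (0)] = 16/16 = 1
  <chi_rho, chi_3> = (1/16)[1*(12)*conj(1) + 1*(0)*conj(1) + 2*(2 + 3*sqrt(2))*conj(-1) + 2*(2)*conj(1) + 2*(2 - 3*sqrt(2))*conj(-1) + 4*(2)*conj(1) + 4*(0)*conj(-1)]
      = (1/16)[(12) + (0) + (-6*sqrt(2) - 4) + (4) + (-4 + 6*sqrt(2)) + (8) + (0)] = 16/16 = 1
  <chi_rho, chi_4> = (1/16)[1*(12)*conj(1) + 1*(0)*conj(1) + 2*(2 + 3*sqrt(2))*conj(-1) + 2*(2)*conj(1) + 2*(2 - 3*sqrt(2))*conj(-1) + 4*(2)*conj(-1) + 4*(0)*conj(1)]
      = (1/16)[(12) + (0) + (-6*sqrt(2) - 4) + (4) + (-4 + 6*sqrt(2)) + (-8) + (0)] = 0/16 = 0
  <chi_rho, chi_5> = (1/16)[1*(12)*conj(2) + 1*(0)*conj(-2) + 2*(2 + 3*sqrt(2))*conj(sqrt(2)) + 2*(2)*conj(0) + 2*(2 - 3*sqrt(2))*conj(-sqrt(2)) + 4*(2)*conj(0) + 4*(0)*conj(0)]
      = (1/16)[(24) + (0) + (4*sqrt(2) + 12) + (0) + (12 - 4*sqrt(2)) + (0) + (0)] = 48/16 = 3
  <chi_rho, chi_6> = (1/16)[1*(12)*conj(2) + 1*(0)*conj(2) + 2*(2 + 3*sqrt(2))*conj(0) + 2*(2)*conj(-2) + 2*(2 - 3*sqrt(2))*conj(0) + 4*(2)*conj(0) + 4*(0)*conj(0)]
      = (1/16)[(24) + (0) + (0) + (-8) + (0) + (0) + (0)] = 16/16 = 1
  <chi_rho, chi_7> = (1/16)[1*(12)*conj(2) + 1*(0)*conj(-2) + 2*(2 + 3*sqrt(2))*conj(-sqrt(2)) + 2*(2)*conj(0) + 2*(2 - 3*sqrt(2))*conj(sqrt(2)) + 4*(2)*conj(0) + 4*(0)*conj(0)]
      = (1/16)[(24) + (0) + (-12 - 4*sqrt(2)) + (0) + (-12 + 4*sqrt(2)) + (0) + (0)] = 0/16 = 0
Dimension check: dim(rho) = sum (mult * dim) = 2*1 + 1*1 + 1*1 + 0*1 + 3*2 + 1*2 + 0*2 = 12 = chi_rho(e) = 12.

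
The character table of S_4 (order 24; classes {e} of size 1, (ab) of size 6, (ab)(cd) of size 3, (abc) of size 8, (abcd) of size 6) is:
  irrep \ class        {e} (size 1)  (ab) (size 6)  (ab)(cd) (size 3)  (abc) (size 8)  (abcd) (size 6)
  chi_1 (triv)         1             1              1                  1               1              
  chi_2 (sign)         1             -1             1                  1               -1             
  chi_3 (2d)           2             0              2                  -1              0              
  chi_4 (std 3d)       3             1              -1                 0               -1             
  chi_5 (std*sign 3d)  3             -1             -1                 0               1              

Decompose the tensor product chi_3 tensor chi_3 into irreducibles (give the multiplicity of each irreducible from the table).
chi_3 tensor chi_3 = chi_1 + chi_2 + chi_3 (all other irreducibles have multiplicity 0).

Why: The character of a tensor product is the pointwise product (chi_3 * chi_3)(C) = chi_3(C) * chi_3(C):
  {e}: (2)*(2), (ab): (0)*(0), (ab)(cd): (2)*(2), (abc): (-1)*(-1), (abcd): (0)*(0)
so (chi_3 * chi_3) takes values
  {e} -> 4, (ab) -> 0, (ab)(cd) -> 4, (abc) -> 1, (abcd) -> 0.
Now take the inner product of this character with each irreducible chi from the table, <chi_3*chi_3, chi> = (1/24) sum_C |C| (chi_3*chi_3)(C) conj(chi(C)):
  <chi_3*chi_3, chi_1> = (1/24)[1*(4)*conj(1) + 6*(0)*conj(1) + 3*(4)*conj(1) + 8*(1)*conj(1) + 6*(0)*conj(1)]
      = (1/24)[(4) + (0) + (12) + (8) + (0)] = 24/24 = 1
  <chi_3*chi_3, chi_2> = (1/24)[1*(4)*conj(1) + 6*(0)*conj(-1) + 3*(4)*conj(1) + 8*(1)*conj(1) + 6*(0)*conj(-1)]
      = (1/24)[(4) + (0) + (12) + (8) + (0)] = 24/24 = 1
  <chi_3*chi_3, chi_3> = (1/24)[1*(4)*conj(2) + 6*(0)*conj(0) + 3*(4)*conj(2) + 8*(1)*conj(-1) + 6*(0)*conj(0)]
      = (1/24)[(8) + (0) + (24) + (-8) + (0)] = 24/24 = 1
  <chi_3*chi_3, chi_4> = (1/24)[1*(4)*conj(3) + 6*(0)*conj(1) + 3*(4)*conj(-1) + 8*(1)*conj(0) + 6*(0)*conj(-1)]
      = (1/24)[(12) + (0) + (-12) + (0) + (0)] = 0/24 = 0
  <chi_3*chi_3, chi_5> = (1/24)[1*(4)*conj(3) + 6*(0)*conj(-1) + 3*(4)*conj(-1) + 8*(1)*conj(0) + 6*(0)*conj(1)]
      = (1/24)[(12) + (0) + (-12) + (0) + (0)] = 0/24 = 0
Hence the multiplicities are chi_1: 1, chi_2: 1, chi_3: 1. Dimension check: dim(chi_3)*dim(chi_3) = 2*2 = 4 and sum (mult * dim) = 1*1 + 1*1 + 1*2 = 4.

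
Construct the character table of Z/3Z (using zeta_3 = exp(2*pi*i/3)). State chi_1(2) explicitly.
Character table of Z/3Z (irreps indexed chi_0,...,chi_2 with chi_k(m) = zeta_3^(k*m), zeta_3 = exp(2*pi*i/3)):
  irrep \ class  {0} (size 1)  {1} (size 1)    {2} (size 1)  
  chi_0          1             1               1             
  chi_1          1             exp(2*I*pi/3)   exp(-2*I*pi/3)
  chi_2          1             exp(-2*I*pi/3)  exp(2*I*pi/3) 

Spot check: chi_1(2) = zeta_3^(1*2) = zeta_3^2 = exp(-2*I*pi/3).

Argument: Z/3Z is abelian, so all 3 irreducible complex representations are 1-dimensional. They are given by chi_k(m) = zeta_3^(k*m) for k = 0,...,2. Row orthogonality: sum_m chi_k(m) conj(chi_l(m)) = 3 * [k = l].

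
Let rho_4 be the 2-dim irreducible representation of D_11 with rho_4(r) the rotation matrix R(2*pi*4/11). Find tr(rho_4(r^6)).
chi_{rho_4}(r^6) = 2*cos(2*pi*4*6/11) = 2*cos(48*pi/11)

Argument: rho_4(r^6) is rotation by angle 2*pi*4*6/11, whose trace is 2*cos(2*pi*4*6/11) = 2*cos(48*pi/11).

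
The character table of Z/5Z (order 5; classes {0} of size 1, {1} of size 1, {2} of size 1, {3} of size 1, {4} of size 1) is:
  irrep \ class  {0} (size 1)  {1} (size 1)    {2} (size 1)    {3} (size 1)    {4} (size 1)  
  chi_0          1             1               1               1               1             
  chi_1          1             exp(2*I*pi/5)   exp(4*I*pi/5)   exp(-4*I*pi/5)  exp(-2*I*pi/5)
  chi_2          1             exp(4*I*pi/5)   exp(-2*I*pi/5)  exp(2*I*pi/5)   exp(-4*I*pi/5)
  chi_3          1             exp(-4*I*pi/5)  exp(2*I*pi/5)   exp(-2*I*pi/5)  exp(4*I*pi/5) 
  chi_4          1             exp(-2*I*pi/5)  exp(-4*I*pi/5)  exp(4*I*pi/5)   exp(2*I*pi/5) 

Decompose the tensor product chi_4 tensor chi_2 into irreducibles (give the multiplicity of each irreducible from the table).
chi_4 tensor chi_2 = chi_1 (all other irreducibles have multiplicity 0).

The character of a tensor product is the pointwise product (chi_4 * chi_2)(C) = chi_4(C) * chi_2(C):
  {0}: (1)*(1), {1}: (exp(-2*I*pi/5))*(exp(4*I*pi/5)), {2}: (exp(-4*I*pi/5))*(exp(-2*I*pi/5)), {3}: (exp(4*I*pi/5))*(exp(2*I*pi/5)), {4}: (exp(2*I*pi/5))*(exp(-4*I*pi/5))
so (chi_4 * chi_2) takes values
  {0} -> 1, {1} -> exp(2*I*pi/5), {2} -> exp(4*I*pi/5), {3} -> exp(-4*I*pi/5), {4} -> exp(-2*I*pi/5).
Now take the inner product of this character with each irreducible chi from the table, <chi_4*chi_2, chi> = (1/5) sum_C |C| (chi_4*chi_2)(C) conj(chi(C)):
  <chi_4*chi_2, chi_0> = (1/5)[1*(1)*conj(1) + 1*(exp(2*I*pi/5))*conj(1) + 1*(exp(4*I*pi/5))*conj(1) + 1*(exp(-4*I*pi/5))*conj(1) + 1*(exp(-2*I*pi/5))*conj(1)]
      = (1/5)[(1) + (exp(2*I*pi/5)) + (exp(4*I*pi/5)) + (exp(-4*I*pi/5)) + (exp(-2*I*pi/5))] = 0/5 = 0
  <chi_4*chi_2, chi_1> = (1/5)[1*(1)*conj(1) + 1*(exp(2*I*pi/5))*conj(exp(2*I*pi/5)) + 1*(exp(4*I*pi/5))*conj(exp(4*I*pi/5)) + 1*(exp(-4*I*pi/5))*conj(exp(-4*I*pi/5)) + 1*(exp(-2*I*pi/5))*conj(exp(-2*I*pi/5))]
      = (1/5)[(1) + (1) + (1) + (1) + (1)] = 5/5 = 1
  <chi_4*chi_2, chi_2> = (1/5)[1*(1)*conj(1) + 1*(exp(2*I*pi/5))*conj(exp(4*I*pi/5)) + 1*(exp(4*I*pi/5))*conj(exp(-2*I*pi/5)) + 1*(exp(-4*I*pi/5))*conj(exp(2*I*pi/5)) + 1*(exp(-2*I*pi/5))*conj(exp(-4*I*pi/5))]
      = (1/5)[(1) + (exp(-2*I*pi/5)) + (exp(-4*I*pi/5)) + (exp(4*I*pi/5)) + (exp(2*I*pi/5))] = 0/5 = 0
  <chi_4*chi_2, chi_3> = (1/5)[1*(1)*conj(1) + 1*(exp(2*I*pi/5))*conj(exp(-4*I*pi/5)) + 1*(exp(4*I*pi/5))*conj(exp(2*I*pi/5)) + 1*(exp(-4*I*pi/5))*conj(exp(-2*I*pi/5)) + 1*(exp(-2*I*pi/5))*conj(exp(4*I*pi/5))]
      = (1/5)[(1) + (exp(-4*I*pi/5)) + (exp(2*I*pi/5)) + (exp(-2*I*pi/5)) + (exp(4*I*pi/5))] = 0/5 = 0
  <chi_4*chi_2, chi_4> = (1/5)[1*(1)*conj(1) + 1*(exp(2*I*pi/5))*conj(exp(-2*I*pi/5)) + 1*(exp(4*I*pi/5))*conj(exp(-4*I*pi/5)) + 1*(exp(-4*I*pi/5))*conj(exp(4*I*pi/5)) + 1*(exp(-2*I*pi/5))*conj(exp(2*I*pi/5))]
      = (1/5)[(1) + (exp(4*I*pi/5)) + (exp(-2*I*pi/5)) + (exp(2*I*pi/5)) + (exp(-4*I*pi/5))] = 0/5 = 0
(Exp terms are combined using exp(i*s)*conj(exp(i*t)) = exp(i*(s-t)), and sums of them are collapsed using the identity that for every m > 1 the m distinct m-th roots of unity sum to 0, e.g. 1 + exp(2*I*pi/3) + exp(-2*I*pi/3) = 0.)
Hence the multiplicities are chi_1: 1. Dimension check: dim(chi_4)*dim(chi_2) = 1*1 = 1 and sum (mult * dim) = 1*1 = 1.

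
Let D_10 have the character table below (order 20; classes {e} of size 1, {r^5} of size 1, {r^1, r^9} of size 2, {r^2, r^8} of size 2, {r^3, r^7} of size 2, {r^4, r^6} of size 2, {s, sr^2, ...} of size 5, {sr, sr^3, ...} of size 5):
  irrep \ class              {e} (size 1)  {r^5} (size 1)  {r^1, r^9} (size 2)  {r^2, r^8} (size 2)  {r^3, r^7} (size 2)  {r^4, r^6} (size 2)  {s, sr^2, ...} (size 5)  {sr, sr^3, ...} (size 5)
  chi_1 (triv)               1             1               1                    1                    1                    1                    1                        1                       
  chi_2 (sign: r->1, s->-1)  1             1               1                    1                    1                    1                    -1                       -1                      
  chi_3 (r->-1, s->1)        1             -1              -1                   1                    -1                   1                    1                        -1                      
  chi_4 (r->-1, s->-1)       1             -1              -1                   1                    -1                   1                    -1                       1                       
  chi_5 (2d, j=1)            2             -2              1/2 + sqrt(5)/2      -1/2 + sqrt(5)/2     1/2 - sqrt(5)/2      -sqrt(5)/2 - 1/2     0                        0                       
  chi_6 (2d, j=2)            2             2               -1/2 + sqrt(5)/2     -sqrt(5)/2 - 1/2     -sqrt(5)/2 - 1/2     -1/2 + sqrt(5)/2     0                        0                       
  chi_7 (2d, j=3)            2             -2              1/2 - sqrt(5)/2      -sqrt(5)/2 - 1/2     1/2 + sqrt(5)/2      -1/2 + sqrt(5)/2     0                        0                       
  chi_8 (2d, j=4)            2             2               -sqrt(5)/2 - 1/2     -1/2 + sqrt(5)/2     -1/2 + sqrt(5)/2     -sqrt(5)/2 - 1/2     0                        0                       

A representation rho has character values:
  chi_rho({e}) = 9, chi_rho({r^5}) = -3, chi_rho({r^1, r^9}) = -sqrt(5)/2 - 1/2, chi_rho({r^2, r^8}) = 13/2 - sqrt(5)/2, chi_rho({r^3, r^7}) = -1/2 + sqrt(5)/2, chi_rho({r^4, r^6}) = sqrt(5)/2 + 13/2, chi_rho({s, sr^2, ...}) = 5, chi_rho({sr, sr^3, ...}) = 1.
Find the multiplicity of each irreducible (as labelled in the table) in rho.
Multiplicities: chi_1: 3, chi_2: 0, chi_3: 3, chi_4: 1, chi_5: 0, chi_6: 0, chi_7: 1, chi_8: 0.

Working: Use <chi_rho, chi> = (1/|G|) sum_C |C| * chi_rho(C) * conj(chi(C)) with |G| = 20 for each irreducible chi in the table:
  <chi_rho, chi_1> = (1/20)[1*(9)*conj(1) + 1*(-3)*conj(1) + 2*(-sqrt(5)/2 - 1/2)*conj(1) + 2*(13/2 - sqrt(5)/2)*conj(1) + 2*(-1/2 + sqrt(5)/2)*conj(1) + 2*(sqrt(5)/2 + 13/2)*conj(1) + 5*(5)*conj(1) + 5*(1)*conj(1)]
      = (1/20)[(9) + (-3) + (-sqrt(5) - 1) + (13 - sqrt(5)) + (-1 + sqrt(5)) + (sqrt(5) + 13) + (25) + (5)] = 60/20 = 3
  <chi_rho, chi_2> = (1/20)[1*(9)*conj(1) + 1*(-3)*conj(1) + 2*(-sqrt(5)/2 - 1/2)*conj(1) + 2*(13/2 - sqrt(5)/2)*conj(1) + 2*(-1/2 + sqrt(5)/2)*conj(1) + 2*(sqrt(5)/2 + 13/2)*conj(1) + 5*(5)*conj(-1) + 5*(1)*conj(-1)]
      = (1/20)[(9) + (-3) + (-sqrt(5) - 1) + (13 - sqrt(5)) + (-1 + sqrt(5)) + (sqrt(5) + 13) + (-25) + (-5)] = 0/20 = 0
  <chi_rho, chi_3> = (1/20)[1*(9)*conj(1) + 1*(-3)*conj(-1) + 2*(-sqrt(5)/2 - 1/2)*conj(-1) + 2*(13/2 - sqrt(5)/2)*conj(1) + 2*(-1/2 + sqrt(5)/2)*conj(-1) + 2*(sqrt(5)/2 + 13/2)*conj(1) + 5*(5)*conj(1) + 5*(1)*conj(-1)]
      = (1/20)[(9) + (3) + (1 + sqrt(5)) + (13 - sqrt(5)) + (1 - sqrt(5)) + (sqrt(5) + 13) + (25) + (-5)] = 60/20 = 3
  <chi_rho, chi_4> = (1/20)[1*(9)*conj(1) + 1*(-3)*conj(-1) + 2*(-sqrt(5)/2 - 1/2)*conj(-1) + 2*(13/2 - sqrt(5)/2)*conj(1) + 2*(-1/2 + sqrt(5)/2)*conj(-1) + 2*(sqrt(5)/2 + 13/2)*conj(1) + 5*(5)*conj(-1) + 5*(1)*conj(1)]
      = (1/20)[(9) + (3) + (1 + sqrt(5)) + (13 - sqrt(5)) + (1 - sqrt(5)) + (sqrt(5) + 13) + (-25) + (5)] = 20/20 = 1
  <chi_rho, chi_5> = (1/20)[1*(9)*conj(2) + 1*(-3)*conj(-2) + 2*(-sqrt(5)/2 - 1/2)*conj(1/2 + sqrt(5)/2) + 2*(13/2 - sqrt(5)/2)*conj(-1/2 + sqrt(5)/2) + 2*(-1/2 + sqrt(5)/2)*conj(1/2 - sqrt(5)/2) + 2*(sqrt(5)/2 + 13/2)*conj(-sqrt(5)/2 - 1/2) + 5*(5)*conj(0) + 5*(1)*conj(0)]
      = (1/20)[(18) + (6) + (-3 - sqrt(5)) + (-9 + 7*sqrt(5)) + (-3 + sqrt(5)) + (-7*sqrt(5) - 9) + (0) + (0)] = 0/20 = 0
  <chi_rho, chi_6> = (1/20)[1*(9)*conj(2) + 1*(-3)*conj(2) + 2*(-sqrt(5)/2 - 1/2)*conj(-1/2 + sqrt(5)/2) + 2*(13/2 - sqrt(5)/2)*conj(-sqrt(5)/2 - 1/2) + 2*(-1/2 + sqrt(5)/2)*conj(-sqrt(5)/2 - 1/2) + 2*(sqrt(5)/2 + 13/2)*conj(-1/2 + sqrt(5)/2) + 5*(5)*conj(0) + 5*(1)*conj(0)]
      = (1/20)[(18) + (-6) + (-2) + (-6*sqrt(5) - 4) + (-2) + (-4 + 6*sqrt(5)) + (0) + (0)] = 0/20 = 0
  <chi_rho, chi_7> = (1/20)[1*(9)*conj(2) + 1*(-3)*conj(-2) + 2*(-sqrt(5)/2 - 1/2)*conj(1/2 - sqrt(5)/2) + 2*(13/2 - sqrt(5)/2)*conj(-sqrt(5)/2 - 1/2) + 2*(-1/2 + sqrt(5)/2)*conj(1/2 + sqrt(5)/2) + 2*(sqrt(5)/2 + 13/2)*conj(-1/2 + sqrt(5)/2) + 5*(5)*conj(0) + 5*(1)*conj(0)]
      = (1/20)[(18) + (6) + (2) + (-6*sqrt(5) - 4) + (2) + (-4 + 6*sqrt(5)) + (0) + (0)] = 20/20 = 1
  <chi_rho, chi_8> = (1/20)[1*(9)*conj(2) + 1*(-3)*conj(2) + 2*(-sqrt(5)/2 - 1/2)*conj(-sqrt(5)/2 - 1/2) + 2*(13/2 - sqrt(5)/2)*conj(-1/2 + sqrt(5)/2) + 2*(-1/2 + sqrt(5)/2)*conj(-1/2 + sqrt(5)/2) + 2*(sqrt(5)/2 + 13/2)*conj(-sqrt(5)/2 - 1/2) + 5*(5)*conj(0) + 5*(1)*conj(0)]
      = (1/20)[(18) + (-6) + (sqrt(5) + 3) + (-9 + 7*sqrt(5)) + (3 - sqrt(5)) + (-7*sqrt(5) - 9) + (0) + (0)] = 0/20 = 0
Dimension check: dim(rho) = sum (mult * dim) = 3*1 + 0*1 + 3*1 + 1*1 + 0*2 + 0*2 + 1*2 + 0*2 = 9 = chi_rho(e) = 9.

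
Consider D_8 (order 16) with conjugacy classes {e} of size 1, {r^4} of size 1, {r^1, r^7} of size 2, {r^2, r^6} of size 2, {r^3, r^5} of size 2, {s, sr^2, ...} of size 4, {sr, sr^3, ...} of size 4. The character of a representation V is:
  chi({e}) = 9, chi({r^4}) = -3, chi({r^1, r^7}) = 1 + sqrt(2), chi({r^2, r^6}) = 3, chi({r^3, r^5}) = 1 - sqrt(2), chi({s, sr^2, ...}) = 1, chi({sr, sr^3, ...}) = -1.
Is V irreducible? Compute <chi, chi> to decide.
Not irreducible (reducible): <chi, chi> = 8 > 1.

Solution. <chi, chi> = (1/|G|) sum_C |C| * |chi(C)|^2 = (1/16)[1*|9|^2 + 1*|-3|^2 + 2*|1 + sqrt(2)|^2 + 2*|3|^2 + 2*|1 - sqrt(2)|^2 + 4*|1|^2 + 4*|-1|^2]
  = (1/16)[(81) + (9) + (4*sqrt(2) + 6) + (18) + (6 - 4*sqrt(2)) + (4) + (4)] = 128/16 = 8.
A character is irreducible iff <chi, chi> = 1, so this representation is reducible.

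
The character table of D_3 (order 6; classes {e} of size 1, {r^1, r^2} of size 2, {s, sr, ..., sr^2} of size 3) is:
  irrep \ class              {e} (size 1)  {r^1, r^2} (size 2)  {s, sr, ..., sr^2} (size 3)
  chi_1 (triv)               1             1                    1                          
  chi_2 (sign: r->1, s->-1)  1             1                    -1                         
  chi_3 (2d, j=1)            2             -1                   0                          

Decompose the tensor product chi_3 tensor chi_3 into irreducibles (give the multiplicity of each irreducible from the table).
chi_3 tensor chi_3 = chi_1 + chi_2 + chi_3 (all other irreducibles have multiplicity 0).

Explanation: The character of a tensor product is the pointwise product (chi_3 * chi_3)(C) = chi_3(C) * chi_3(C):
  {e}: (2)*(2), {r^1, r^2}: (-1)*(-1), {s, sr, ..., sr^2}: (0)*(0)
so (chi_3 * chi_3) takes values
  {e} -> 4, {r^1, r^2} -> 1, {s, sr, ..., sr^2} -> 0.
Now take the inner product of this character with each irreducible chi from the table, <chi_3*chi_3, chi> = (1/6) sum_C |C| (chi_3*chi_3)(C) conj(chi(C)):
  <chi_3*chi_3, chi_1> = (1/6)[1*(4)*conj(1) + 2*(1)*conj(1) + 3*(0)*conj(1)]
      = (1/6)[(4) + (2) + (0)] = 6/6 = 1
  <chi_3*chi_3, chi_2> = (1/6)[1*(4)*conj(1) + 2*(1)*conj(1) + 3*(0)*conj(-1)]
      = (1/6)[(4) + (2) + (0)] = 6/6 = 1
  <chi_3*chi_3, chi_3> = (1/6)[1*(4)*conj(2) + 2*(1)*conj(-1) + 3*(0)*conj(0)]
      = (1/6)[(8) + (-2) + (0)] = 6/6 = 1
Hence the multiplicities are chi_1: 1, chi_2: 1, chi_3: 1. Dimension check: dim(chi_3)*dim(chi_3) = 2*2 = 4 and sum (mult * dim) = 1*1 + 1*1 + 1*2 = 4.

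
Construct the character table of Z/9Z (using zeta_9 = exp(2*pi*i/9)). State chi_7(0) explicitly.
Character table of Z/9Z (irreps indexed chi_0,...,chi_8 with chi_k(m) = zeta_9^(k*m), zeta_9 = exp(2*pi*i/9)):
  irrep \ class  {0} (size 1)  {1} (size 1)    {2} (size 1)    {3} (size 1)    {4} (size 1)    {5} (size 1)    {6} (size 1)    {7} (size 1)    {8} (size 1)  
  chi_0          1             1               1               1               1               1               1               1               1             
  chi_1          1             exp(2*I*pi/9)   exp(4*I*pi/9)   exp(2*I*pi/3)   exp(8*I*pi/9)   exp(-8*I*pi/9)  exp(-2*I*pi/3)  exp(-4*I*pi/9)  exp(-2*I*pi/9)
  chi_2          1             exp(4*I*pi/9)   exp(8*I*pi/9)   exp(-2*I*pi/3)  exp(-2*I*pi/9)  exp(2*I*pi/9)   exp(2*I*pi/3)   exp(-8*I*pi/9)  exp(-4*I*pi/9)
  chi_3          1             exp(2*I*pi/3)   exp(-2*I*pi/3)  1               exp(2*I*pi/3)   exp(-2*I*pi/3)  1               exp(2*I*pi/3)   exp(-2*I*pi/3)
  chi_4          1             exp(8*I*pi/9)   exp(-2*I*pi/9)  exp(2*I*pi/3)   exp(-4*I*pi/9)  exp(4*I*pi/9)   exp(-2*I*pi/3)  exp(2*I*pi/9)   exp(-8*I*pi/9)
  chi_5          1             exp(-8*I*pi/9)  exp(2*I*pi/9)   exp(-2*I*pi/3)  exp(4*I*pi/9)   exp(-4*I*pi/9)  exp(2*I*pi/3)   exp(-2*I*pi/9)  exp(8*I*pi/9) 
  chi_6          1             exp(-2*I*pi/3)  exp(2*I*pi/3)   1               exp(-2*I*pi/3)  exp(2*I*pi/3)   1               exp(-2*I*pi/3)  exp(2*I*pi/3) 
  chi_7          1             exp(-4*I*pi/9)  exp(-8*I*pi/9)  exp(2*I*pi/3)   exp(2*I*pi/9)   exp(-2*I*pi/9)  exp(-2*I*pi/3)  exp(8*I*pi/9)   exp(4*I*pi/9) 
  chi_8          1             exp(-2*I*pi/9)  exp(-4*I*pi/9)  exp(-2*I*pi/3)  exp(-8*I*pi/9)  exp(8*I*pi/9)   exp(2*I*pi/3)   exp(4*I*pi/9)   exp(2*I*pi/9) 

Spot check: chi_7(0) = zeta_9^(7*0) = zeta_9^0 = 1.

Argument: Z/9Z is abelian, so all 9 irreducible complex representations are 1-dimensional. They are given by chi_k(m) = zeta_9^(k*m) for k = 0,...,8. Row orthogonality: sum_m chi_k(m) conj(chi_l(m)) = 9 * [k = l].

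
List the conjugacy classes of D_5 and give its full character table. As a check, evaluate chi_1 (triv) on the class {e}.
Conjugacy classes: {e} of size 1, {r^1, r^4} of size 2, {r^2, r^3} of size 2, {s, sr, ..., sr^4} of size 5.
Character table:
  irrep \ class              {e} (size 1)  {r^1, r^4} (size 2)  {r^2, r^3} (size 2)  {s, sr, ..., sr^4} (size 5)
  chi_1 (triv)               1             1                    1                    1                          
  chi_2 (sign: r->1, s->-1)  1             1                    1                    -1                         
  chi_3 (2d, j=1)            2             -1/2 + sqrt(5)/2     -sqrt(5)/2 - 1/2     0                          
  chi_4 (2d, j=2)            2             -sqrt(5)/2 - 1/2     -1/2 + sqrt(5)/2     0                          

Spot check: chi_1 (triv) on {e} = 1.

Working: D_5 has order 2*5 = 10 with 4 conjugacy classes, hence 4 irreducibles. Sum of squared dims 1 + 1 + 4 + 4 = 10 = |G|. Linear characters come from the abelianisation; the 2-dimensional irreps have character r^k -> 2*cos(2*pi*j*k/5), reflections -> 0.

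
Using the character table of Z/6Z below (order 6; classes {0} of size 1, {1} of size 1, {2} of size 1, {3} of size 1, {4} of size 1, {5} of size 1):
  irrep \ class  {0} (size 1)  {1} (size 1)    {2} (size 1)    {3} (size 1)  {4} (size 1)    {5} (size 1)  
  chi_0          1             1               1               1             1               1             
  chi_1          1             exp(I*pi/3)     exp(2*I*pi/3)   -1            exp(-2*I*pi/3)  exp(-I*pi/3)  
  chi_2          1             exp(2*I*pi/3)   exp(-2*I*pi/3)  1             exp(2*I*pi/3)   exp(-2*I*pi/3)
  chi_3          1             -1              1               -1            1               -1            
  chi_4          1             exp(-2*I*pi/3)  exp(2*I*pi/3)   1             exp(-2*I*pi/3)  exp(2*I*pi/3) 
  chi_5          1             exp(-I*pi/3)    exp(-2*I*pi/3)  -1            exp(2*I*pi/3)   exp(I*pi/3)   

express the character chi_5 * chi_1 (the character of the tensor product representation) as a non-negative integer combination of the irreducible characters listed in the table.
chi_5 tensor chi_1 = chi_0 (all other irreducibles have multiplicity 0).

Details: The character of a tensor product is the pointwise product (chi_5 * chi_1)(C) = chi_5(C) * chi_1(C):
  {0}: (1)*(1), {1}: (exp(-I*pi/3))*(exp(I*pi/3)), {2}: (exp(-2*I*pi/3))*(exp(2*I*pi/3)), {3}: (-1)*(-1), {4}: (exp(2*I*pi/3))*(exp(-2*I*pi/3)), {5}: (exp(I*pi/3))*(exp(-I*pi/3))
so (chi_5 * chi_1) takes values
  {0} -> 1, {1} -> 1, {2} -> 1, {3} -> 1, {4} -> 1, {5} -> 1.
Now take the inner product of this character with each irreducible chi from the table, <chi_5*chi_1, chi> = (1/6) sum_C |C| (chi_5*chi_1)(C) conj(chi(C)):
  <chi_5*chi_1, chi_0> = (1/6)[1*(1)*conj(1) + 1*(1)*conj(1) + 1*(1)*conj(1) + 1*(1)*conj(1) + 1*(1)*conj(1) + 1*(1)*conj(1)]
      = (1/6)[(1) + (1) + (1) + (1) + (1) + (1)] = 6/6 = 1
  <chi_5*chi_1, chi_1> = (1/6)[1*(1)*conj(1) + 1*(1)*conj(exp(I*pi/3)) + 1*(1)*conj(exp(2*I*pi/3)) + 1*(1)*conj(-1) + 1*(1)*conj(exp(-2*I*pi/3)) + 1*(1)*conj(exp(-I*pi/3))]
      = (1/6)[(1) + (exp(-I*pi/3)) + (exp(-2*I*pi/3)) + (-1) + (exp(2*I*pi/3)) + (exp(I*pi/3))] = 0/6 = 0
  <chi_5*chi_1, chi_2> = (1/6)[1*(1)*conj(1) + 1*(1)*conj(exp(2*I*pi/3)) + 1*(1)*conj(exp(-2*I*pi/3)) + 1*(1)*conj(1) + 1*(1)*conj(exp(2*I*pi/3)) + 1*(1)*conj(exp(-2*I*pi/3))]
      = (1/6)[(1) + (exp(-2*I*pi/3)) + (exp(2*I*pi/3)) + (1) + (exp(-2*I*pi/3)) + (exp(2*I*pi/3))] = 0/6 = 0
  <chi_5*chi_1, chi_3> = (1/6)[1*(1)*conj(1) + 1*(1)*conj(-1) + 1*(1)*conj(1) + 1*(1)*conj(-1) + 1*(1)*conj(1) + 1*(1)*conj(-1)]
      = (1/6)[(1) + (-1) + (1) + (-1) + (1) + (-1)] = 0/6 = 0
  <chi_5*chi_1, chi_4> = (1/6)[1*(1)*conj(1) + 1*(1)*conj(exp(-2*I*pi/3)) + 1*(1)*conj(exp(2*I*pi/3)) + 1*(1)*conj(1) + 1*(1)*conj(exp(-2*I*pi/3)) + 1*(1)*conj(exp(2*I*pi/3))]
      = (1/6)[(1) + (exp(2*I*pi/3)) + (exp(-2*I*pi/3)) + (1) + (exp(2*I*pi/3)) + (exp(-2*I*pi/3))] = 0/6 = 0
  <chi_5*chi_1, chi_5> = (1/6)[1*(1)*conj(1) + 1*(1)*conj(exp(-I*pi/3)) + 1*(1)*conj(exp(-2*I*pi/3)) + 1*(1)*conj(-1) + 1*(1)*conj(exp(2*I*pi/3)) + 1*(1)*conj(exp(I*pi/3))]
      = (1/6)[(1) + (exp(I*pi/3)) + (exp(2*I*pi/3)) + (-1) + (exp(-2*I*pi/3)) + (exp(-I*pi/3))] = 0/6 = 0
(Exp terms are combined using exp(i*s)*conj(exp(i*t)) = exp(i*(s-t)), and sums of them are collapsed using the identity that for every m > 1 the m distinct m-th roots of unity sum to 0, e.g. 1 + exp(2*I*pi/3) + exp(-2*I*pi/3) = 0.)
Hence the multiplicities are chi_0: 1. Dimension check: dim(chi_5)*dim(chi_1) = 1*1 = 1 and sum (mult * dim) = 1*1 = 1.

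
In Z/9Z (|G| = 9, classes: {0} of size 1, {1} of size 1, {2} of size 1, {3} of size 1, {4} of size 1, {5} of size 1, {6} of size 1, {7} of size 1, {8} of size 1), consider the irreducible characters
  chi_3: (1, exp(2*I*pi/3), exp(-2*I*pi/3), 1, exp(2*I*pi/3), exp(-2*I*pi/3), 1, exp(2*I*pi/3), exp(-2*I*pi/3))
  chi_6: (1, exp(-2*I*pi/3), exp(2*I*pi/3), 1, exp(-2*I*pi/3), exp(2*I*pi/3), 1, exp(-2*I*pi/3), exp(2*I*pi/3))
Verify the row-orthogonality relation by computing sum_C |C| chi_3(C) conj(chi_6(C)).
Sum = 0; so <chi_3, chi_6> = 0 (distinct irreducibles are orthogonal).

Justification: Compute term by term over conjugacy classes (|C| * chi_3(C) * conj(chi_6(C))):
  1*(1)*conj(1) + 1*(exp(2*I*pi/3))*conj(exp(-2*I*pi/3)) + 1*(exp(-2*I*pi/3))*conj(exp(2*I*pi/3)) + 1*(1)*conj(1) + 1*(exp(2*I*pi/3))*conj(exp(-2*I*pi/3)) + 1*(exp(-2*I*pi/3))*conj(exp(2*I*pi/3)) + 1*(1)*conj(1) + 1*(exp(2*I*pi/3))*conj(exp(-2*I*pi/3)) + 1*(exp(-2*I*pi/3))*conj(exp(2*I*pi/3))
  = (1) + (exp(-2*I*pi/3)) + (exp(2*I*pi/3)) + (1) + (exp(-2*I*pi/3)) + (exp(2*I*pi/3)) + (1) + (exp(-2*I*pi/3)) + (exp(2*I*pi/3))
  = 0.
(Exp terms are combined using exp(i*s)*conj(exp(i*t)) = exp(i*(s-t)), and sums of them are collapsed using the identity that for every m > 1 the m distinct m-th roots of unity sum to 0, e.g. 1 + exp(2*I*pi/3) + exp(-2*I*pi/3) = 0.)
Dividing by |G| = 9 gives 0/9 = 0, matching the row-orthogonality relation <chi_3, chi_6> = [chi_3 = chi_6].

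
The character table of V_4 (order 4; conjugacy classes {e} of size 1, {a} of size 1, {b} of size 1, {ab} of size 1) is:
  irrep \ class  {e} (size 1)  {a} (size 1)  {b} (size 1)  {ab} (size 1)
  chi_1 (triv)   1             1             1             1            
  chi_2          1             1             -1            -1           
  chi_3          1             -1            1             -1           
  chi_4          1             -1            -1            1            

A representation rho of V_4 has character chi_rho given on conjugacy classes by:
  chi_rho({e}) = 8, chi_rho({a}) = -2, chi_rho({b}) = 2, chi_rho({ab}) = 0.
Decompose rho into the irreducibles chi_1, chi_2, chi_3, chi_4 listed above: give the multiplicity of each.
Multiplicities: chi_1: 2, chi_2: 1, chi_3: 3, chi_4: 2.

Explanation: Use <chi_rho, chi> = (1/|G|) sum_C |C| * chi_rho(C) * conj(chi(C)) with |G| = 4 for each irreducible chi in the table:
  <chi_rho, chi_1> = (1/4)[1*(8)*conj(1) + 1*(-2)*conj(1) + 1*(2)*conj(1) + 1*(0)*conj(1)]
      = (1/4)[(8) + (-2) + (2) + (0)] = 8/4 = 2
  <chi_rho, chi_2> = (1/4)[1*(8)*conj(1) + 1*(-2)*conj(1) + 1*(2)*conj(-1) + 1*(0)*conj(-1)]
      = (1/4)[(8) + (-2) + (-2) + (0)] = 4/4 = 1
  <chi_rho, chi_3> = (1/4)[1*(8)*conj(1) + 1*(-2)*conj(-1) + 1*(2)*conj(1) + 1*(0)*conj(-1)]
      = (1/4)[(8) + (2) + (2) + (0)] = 12/4 = 3
  <chi_rho, chi_4> = (1/4)[1*(8)*conj(1) + 1*(-2)*conj(-1) + 1*(2)*conj(-1) + 1*(0)*conj(1)]
      = (1/4)[(8) + (2) + (-2) + (0)] = 8/4 = 2
Dimension check: dim(rho) = sum (mult * dim) = 2*1 + 1*1 + 3*1 + 2*1 = 8 = chi_rho(e) = 8.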